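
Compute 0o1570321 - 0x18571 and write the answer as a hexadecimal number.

0x56B60

0o1570321 = 0x6F0D1 in hexadecimal.
Subtract column by column in base 16:
  1-1 → 0
  D-7 → 6
  0-5 → B (borrow)
  F-8-1 → 6
  6-1 → 5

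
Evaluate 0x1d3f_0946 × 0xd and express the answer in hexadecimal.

Multiply each base-16 digit by 13, carrying:
  6×13 = 78 → write e carry 4
  4×13+4 = 56 → write 8 carry 3
  9×13+3 = 120 → write 8 carry 7
  0×13+7 = 7 → write 7
  f×13 = 195 → write 3 carry 12
  3×13+12 = 51 → write 3 carry 3
  d×13+3 = 172 → write c carry 10
  1×13+10 = 23 → write 7 carry 1
  remaining carry: 1

0x17c33788e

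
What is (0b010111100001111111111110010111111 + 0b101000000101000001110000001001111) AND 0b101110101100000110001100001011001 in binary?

0b101110100100000000001100000001000

Add column by column in base 2, right to left:
  1+1 = 0 carry 1
  1+1+1 = 1 carry 1
  1+1+1 = 1 carry 1
  1+1+1 = 1 carry 1
  1+0+1 = 0 carry 1
  1+0+1 = 0 carry 1
  0+1+1 = 0 carry 1
  1+0+1 = 0 carry 1
  0+0+1 = 1
  0+0 = 0
  1+0 = 1
  1+0 = 1
  1+0 = 1
  1+1 = 0 carry 1
  1+1+1 = 1 carry 1
  1+1+1 = 1 carry 1
  1+0+1 = 0 carry 1
  1+0+1 = 0 carry 1
  1+0+1 = 0 carry 1
  1+0+1 = 0 carry 1
  1+0+1 = 0 carry 1
  1+1+1 = 1 carry 1
  0+0+1 = 1
  0+1 = 1
  0+0 = 0
  0+0 = 0
  1+0 = 1
  1+0 = 1
  1+0 = 1
  1+0 = 1
  0+1 = 1
  1+0 = 1
  0+1 = 1
Sum = 0b111111100111000001101110100001110; now AND with 0b101110101100000110001100001011001:
  111111100111000001101110100001110
& 101110101100000110001100001011001
= 101110100100000000001100000001000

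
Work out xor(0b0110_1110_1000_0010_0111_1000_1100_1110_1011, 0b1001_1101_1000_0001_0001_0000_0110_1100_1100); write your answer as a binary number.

XOR bit by bit (1 where the bits differ):
  011011101000001001111000110011101011
^ 100111011000000100010000011011001100
= 111100110000001101101000101000100111

0b111100110000001101101000101000100111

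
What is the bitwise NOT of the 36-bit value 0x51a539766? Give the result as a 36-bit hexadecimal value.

Each hex digit d becomes f−d:
  5→a, 1→e, a→5, 5→a, 3→c, 9→6, 7→8, 6→9, 6→9

0xae5ac6899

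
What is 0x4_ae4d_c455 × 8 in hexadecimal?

0x25726e22a8

Multiply each base-16 digit by 8, carrying:
  5×8 = 40 → write 8 carry 2
  5×8+2 = 42 → write a carry 2
  4×8+2 = 34 → write 2 carry 2
  c×8+2 = 98 → write 2 carry 6
  d×8+6 = 110 → write e carry 6
  4×8+6 = 38 → write 6 carry 2
  e×8+2 = 114 → write 2 carry 7
  a×8+7 = 87 → write 7 carry 5
  4×8+5 = 37 → write 5 carry 2
  remaining carry: 2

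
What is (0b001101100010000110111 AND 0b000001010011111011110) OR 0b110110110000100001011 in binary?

0b001101100010000110111 AND 0b000001010011111011110 = 0b000001000010000010110.
Then OR with 0b110110110000100001011.

0b110111110010100011111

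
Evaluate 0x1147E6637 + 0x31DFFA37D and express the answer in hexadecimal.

Add column by column in base 16, right to left:
  7+D = 4 carry 1
  3+7+1 = B
  6+3 = 9
  6+A = 0 carry 1
  E+F+1 = E carry 1
  7+F+1 = 7 carry 1
  4+D+1 = 2 carry 1
  1+1+1 = 3
  1+3 = 4

0x4327E09B4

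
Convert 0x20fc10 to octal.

0o10176020

Expand each hex digit to 4 bits: 2=0010 0=0000 f=1111 c=1100 1=0001 0=0000.
Group the bits in threes: 001 000 001 111 110 000 010 000 → 10176020.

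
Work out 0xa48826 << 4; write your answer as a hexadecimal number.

0xa488260

Shifting left by 4 bits = 1 hex digit: append 1 zero.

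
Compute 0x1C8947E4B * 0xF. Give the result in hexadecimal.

Multiply each base-16 digit by 15, carrying:
  B×15 = 165 → write 5 carry 10
  4×15+10 = 70 → write 6 carry 4
  E×15+4 = 214 → write 6 carry 13
  7×15+13 = 118 → write 6 carry 7
  4×15+7 = 67 → write 3 carry 4
  9×15+4 = 139 → write B carry 8
  8×15+8 = 128 → write 0 carry 8
  C×15+8 = 188 → write C carry 11
  1×15+11 = 26 → write A carry 1
  remaining carry: 1

0x1AC0B36665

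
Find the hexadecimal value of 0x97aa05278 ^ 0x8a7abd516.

0x1dd0b876e

XOR each hex digit independently (no carries):
  9^8=1, 7^a=d, a^7=d, a^a=0, 0^b=b, 5^d=8, 2^5=7, 7^1=6, 8^6=e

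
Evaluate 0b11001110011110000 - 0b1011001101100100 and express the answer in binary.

0b1110100110001100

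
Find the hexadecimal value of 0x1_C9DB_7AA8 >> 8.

0x1C9DB7A

Shifting right by 8 bits = 2 hex digits: drop the last 2.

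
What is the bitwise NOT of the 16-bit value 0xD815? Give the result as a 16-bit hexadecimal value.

0x27EA

Each hex digit d becomes F−d:
  D→2, 8→7, 1→E, 5→A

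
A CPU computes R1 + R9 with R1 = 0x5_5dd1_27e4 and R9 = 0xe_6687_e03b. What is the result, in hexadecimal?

Add column by column in base 16, right to left:
  4+b = f
  e+3 = 1 carry 1
  7+0+1 = 8
  2+e = 0 carry 1
  1+7+1 = 9
  d+8 = 5 carry 1
  d+6+1 = 4 carry 1
  5+6+1 = c
  5+e = 3 carry 1
  final carry 1

0x13c459081f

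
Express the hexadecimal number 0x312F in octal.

Expand each hex digit to 4 bits: 3=0011 1=0001 2=0010 F=1111.
Group the bits in threes: 011 000 100 101 111 → 30457.

0o30457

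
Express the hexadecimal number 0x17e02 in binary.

0b10111111000000010

Expand each hex digit to 4 bits: 1=0001 7=0111 e=1110 0=0000 2=0010.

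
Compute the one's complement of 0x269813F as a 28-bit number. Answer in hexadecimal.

0xD967EC0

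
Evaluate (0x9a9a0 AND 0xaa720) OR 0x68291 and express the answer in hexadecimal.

0xea3b1

0x9a9a0 AND 0xaa720 = 0x8a120.
Then OR with 0x68291.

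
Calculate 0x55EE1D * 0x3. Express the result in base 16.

0x101CA57

Multiply each base-16 digit by 3, carrying:
  D×3 = 39 → write 7 carry 2
  1×3+2 = 5 → write 5
  E×3 = 42 → write A carry 2
  E×3+2 = 44 → write C carry 2
  5×3+2 = 17 → write 1 carry 1
  5×3+1 = 16 → write 0 carry 1
  remaining carry: 1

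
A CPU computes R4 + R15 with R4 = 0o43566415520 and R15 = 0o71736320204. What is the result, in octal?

Add column by column in base 8, right to left:
  0+4 = 4
  2+0 = 2
  5+2 = 7
  5+0 = 5
  1+2 = 3
  4+3 = 7
  6+6 = 4 carry 1
  6+3+1 = 2 carry 1
  5+7+1 = 5 carry 1
  3+1+1 = 5
  4+7 = 3 carry 1
  final carry 1

0o135524735724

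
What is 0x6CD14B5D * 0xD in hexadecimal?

0x586A0D3B9

Multiply each base-16 digit by 13, carrying:
  D×13 = 169 → write 9 carry 10
  5×13+10 = 75 → write B carry 4
  B×13+4 = 147 → write 3 carry 9
  4×13+9 = 61 → write D carry 3
  1×13+3 = 16 → write 0 carry 1
  D×13+1 = 170 → write A carry 10
  C×13+10 = 166 → write 6 carry 10
  6×13+10 = 88 → write 8 carry 5
  remaining carry: 5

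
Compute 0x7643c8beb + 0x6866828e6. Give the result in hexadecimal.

Add column by column in base 16, right to left:
  b+6 = 1 carry 1
  e+e+1 = d carry 1
  b+8+1 = 4 carry 1
  8+2+1 = b
  c+8 = 4 carry 1
  3+6+1 = a
  4+6 = a
  6+8 = e
  7+6 = d

0xdeaa4b4d1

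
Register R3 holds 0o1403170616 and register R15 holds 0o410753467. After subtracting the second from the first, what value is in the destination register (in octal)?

0o772215127

Subtract column by column in base 8:
  6-7 → 7 (borrow)
  1-6-1 → 2 (borrow)
  6-4-1 → 1
  0-3 → 5 (borrow)
  7-5-1 → 1
  1-7 → 2 (borrow)
  3-0-1 → 2
  0-1 → 7 (borrow)
  4-4-1 → 7 (borrow)
  1-0-1 → 0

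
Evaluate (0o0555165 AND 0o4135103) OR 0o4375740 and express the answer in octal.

0o4375741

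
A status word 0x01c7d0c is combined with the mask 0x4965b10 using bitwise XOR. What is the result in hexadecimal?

0x48a261c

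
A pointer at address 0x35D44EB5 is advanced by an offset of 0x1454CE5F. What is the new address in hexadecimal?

Add column by column in base 16, right to left:
  5+F = 4 carry 1
  B+5+1 = 1 carry 1
  E+E+1 = D carry 1
  4+C+1 = 1 carry 1
  4+4+1 = 9
  D+5 = 2 carry 1
  5+4+1 = A
  3+1 = 4

0x4A291D14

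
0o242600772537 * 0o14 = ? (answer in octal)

0o3641013700164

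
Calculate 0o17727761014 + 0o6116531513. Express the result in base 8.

Add column by column in base 8, right to left:
  4+3 = 7
  1+1 = 2
  0+5 = 5
  1+1 = 2
  6+3 = 1 carry 1
  7+5+1 = 5 carry 1
  7+6+1 = 6 carry 1
  2+1+1 = 4
  7+1 = 0 carry 1
  7+6+1 = 6 carry 1
  1+0+1 = 2

0o26046512527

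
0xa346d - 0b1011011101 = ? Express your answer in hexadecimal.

0xa3190

0b1011011101 = 0x2dd in hexadecimal.
Subtract column by column in base 16:
  d-d → 0
  6-d → 9 (borrow)
  4-2-1 → 1
  3-0 → 3
  a-0 → a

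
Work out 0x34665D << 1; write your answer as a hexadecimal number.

1 bits is not a whole number of base-16 digits; in binary: 1101000110011001011101 << 1 = 11010001100110010111010.

0x68CCBA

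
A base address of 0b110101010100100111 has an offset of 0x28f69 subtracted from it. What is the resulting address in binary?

0b1100010110111110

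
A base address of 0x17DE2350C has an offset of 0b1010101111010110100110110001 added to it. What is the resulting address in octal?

0o61047717275

0x17DE2350C = 0o57570432414 in octal.
0b1010101111010110100110110001 = 0o1257264661 in octal.
Add column by column in base 8, right to left:
  4+1 = 5
  1+6 = 7
  4+6 = 2 carry 1
  2+4+1 = 7
  3+6 = 1 carry 1
  4+2+1 = 7
  0+7 = 7
  7+5 = 4 carry 1
  5+2+1 = 0 carry 1
  7+1+1 = 1 carry 1
  5+0+1 = 6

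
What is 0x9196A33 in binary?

Expand each hex digit to 4 bits: 9=1001 1=0001 9=1001 6=0110 A=1010 3=0011 3=0011.

0b1001000110010110101000110011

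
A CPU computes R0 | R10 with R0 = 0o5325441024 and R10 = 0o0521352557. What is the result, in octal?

0o5725753577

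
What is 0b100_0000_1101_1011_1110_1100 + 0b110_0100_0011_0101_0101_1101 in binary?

0b101001010001000101001001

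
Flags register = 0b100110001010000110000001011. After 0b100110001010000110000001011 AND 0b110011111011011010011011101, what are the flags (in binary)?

AND bit by bit (1 only where both bits are 1):
  100110001010000110000001011
& 110011111011011010011011101
= 100010001010000010000001001

0b100010001010000010000001001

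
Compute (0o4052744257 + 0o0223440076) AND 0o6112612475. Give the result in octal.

Add column by column in base 8, right to left:
  7+6 = 5 carry 1
  5+7+1 = 5 carry 1
  2+0+1 = 3
  4+0 = 4
  4+4 = 0 carry 1
  7+4+1 = 4 carry 1
  2+3+1 = 6
  5+2 = 7
  0+2 = 2
  4+0 = 4
Sum = 0o4276404355; now AND with 0o6112612475:
  4&6=4, 2&1=0, 7&1=1, 6&2=2, 4&6=4, 0&1=0, 4&2=0, 3&4=0, 5&7=5, 5&5=5

0o4012400055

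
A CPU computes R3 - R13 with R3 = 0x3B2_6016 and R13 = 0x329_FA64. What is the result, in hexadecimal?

Subtract column by column in base 16:
  6-4 → 2
  1-6 → B (borrow)
  0-A-1 → 5 (borrow)
  6-F-1 → 6 (borrow)
  2-9-1 → 8 (borrow)
  B-2-1 → 8
  3-3 → 0

0x8865B2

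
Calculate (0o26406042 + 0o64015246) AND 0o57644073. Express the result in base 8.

0o12400010

Add column by column in base 8, right to left:
  2+6 = 0 carry 1
  4+4+1 = 1 carry 1
  0+2+1 = 3
  6+5 = 3 carry 1
  0+1+1 = 2
  4+0 = 4
  6+4 = 2 carry 1
  2+6+1 = 1 carry 1
  final carry 1
Sum = 0o112423310; now AND with 0o57644073:
  1&0=0, 1&5=1, 2&7=2, 4&6=4, 2&4=0, 3&4=0, 3&0=0, 1&7=1, 0&3=0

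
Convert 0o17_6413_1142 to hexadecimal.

0xfd0b262

Each octal digit is 3 bits: 1=001 7=111 6=110 4=100 1=001 3=011 1=001 1=001 4=100 2=010.
Group the bits into nibbles: 1111 1101 0000 1011 0010 0110 0010 → fd0b262.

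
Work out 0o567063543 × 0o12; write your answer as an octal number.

Multiply each base-8 digit by 10, carrying:
  3×10 = 30 → write 6 carry 3
  4×10+3 = 43 → write 3 carry 5
  5×10+5 = 55 → write 7 carry 6
  3×10+6 = 36 → write 4 carry 4
  6×10+4 = 64 → write 0 carry 8
  0×10+8 = 8 → write 0 carry 1
  7×10+1 = 71 → write 7 carry 8
  6×10+8 = 68 → write 4 carry 8
  5×10+8 = 58 → write 2 carry 7
  remaining carry: 7

0o7247004736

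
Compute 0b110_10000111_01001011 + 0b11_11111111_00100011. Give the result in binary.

Add column by column in base 2, right to left:
  1+1 = 0 carry 1
  1+1+1 = 1 carry 1
  0+0+1 = 1
  1+0 = 1
  0+0 = 0
  0+1 = 1
  1+0 = 1
  0+0 = 0
  1+1 = 0 carry 1
  1+1+1 = 1 carry 1
  1+1+1 = 1 carry 1
  0+1+1 = 0 carry 1
  0+1+1 = 0 carry 1
  0+1+1 = 0 carry 1
  0+1+1 = 0 carry 1
  1+1+1 = 1 carry 1
  0+1+1 = 0 carry 1
  1+1+1 = 1 carry 1
  1+0+1 = 0 carry 1
  final carry 1

0b10101000011001101110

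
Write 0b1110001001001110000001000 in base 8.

0o161116010

Group the bits in threes: 001 110 001 001 001 110 000 001 000 → 161116010.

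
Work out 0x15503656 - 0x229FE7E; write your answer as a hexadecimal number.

0x132637D8

Subtract column by column in base 16:
  6-E → 8 (borrow)
  5-7-1 → D (borrow)
  6-E-1 → 7 (borrow)
  3-F-1 → 3 (borrow)
  0-9-1 → 6 (borrow)
  5-2-1 → 2
  5-2 → 3
  1-0 → 1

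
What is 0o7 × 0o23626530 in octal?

Multiply each base-8 digit by 7, carrying:
  0×7 = 0 → write 0
  3×7 = 21 → write 5 carry 2
  5×7+2 = 37 → write 5 carry 4
  6×7+4 = 46 → write 6 carry 5
  2×7+5 = 19 → write 3 carry 2
  6×7+2 = 44 → write 4 carry 5
  3×7+5 = 26 → write 2 carry 3
  2×7+3 = 17 → write 1 carry 2
  remaining carry: 2

0o212436550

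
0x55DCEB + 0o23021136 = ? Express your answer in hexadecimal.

0o23021136 = 0x4C225E in hexadecimal.
Add column by column in base 16, right to left:
  B+E = 9 carry 1
  E+5+1 = 4 carry 1
  C+2+1 = F
  D+2 = F
  5+C = 1 carry 1
  5+4+1 = A

0xA1FF49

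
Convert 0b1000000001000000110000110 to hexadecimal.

0x1008186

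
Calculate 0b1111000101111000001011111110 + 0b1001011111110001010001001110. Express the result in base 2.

Add column by column in base 2, right to left:
  0+0 = 0
  1+1 = 0 carry 1
  1+1+1 = 1 carry 1
  1+1+1 = 1 carry 1
  1+0+1 = 0 carry 1
  1+0+1 = 0 carry 1
  1+1+1 = 1 carry 1
  1+0+1 = 0 carry 1
  0+0+1 = 1
  1+0 = 1
  0+1 = 1
  0+0 = 0
  0+1 = 1
  0+0 = 0
  0+0 = 0
  1+0 = 1
  1+1 = 0 carry 1
  1+1+1 = 1 carry 1
  1+1+1 = 1 carry 1
  0+1+1 = 0 carry 1
  1+1+1 = 1 carry 1
  0+1+1 = 0 carry 1
  0+1+1 = 0 carry 1
  0+0+1 = 1
  1+1 = 0 carry 1
  1+0+1 = 0 carry 1
  1+0+1 = 0 carry 1
  1+1+1 = 1 carry 1
  final carry 1

0b11000100101101001011101001100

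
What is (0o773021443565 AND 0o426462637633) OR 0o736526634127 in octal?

0o736526637527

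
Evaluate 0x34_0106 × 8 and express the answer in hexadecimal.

0x1A00830

Multiply each base-16 digit by 8, carrying:
  6×8 = 48 → write 0 carry 3
  0×8+3 = 3 → write 3
  1×8 = 8 → write 8
  0×8 = 0 → write 0
  4×8 = 32 → write 0 carry 2
  3×8+2 = 26 → write A carry 1
  remaining carry: 1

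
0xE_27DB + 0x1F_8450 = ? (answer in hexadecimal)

0x2DAC2B

Add column by column in base 16, right to left:
  B+0 = B
  D+5 = 2 carry 1
  7+4+1 = C
  2+8 = A
  E+F = D carry 1
  0+1+1 = 2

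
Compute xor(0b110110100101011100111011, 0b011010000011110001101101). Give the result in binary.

0b101100100110101101010110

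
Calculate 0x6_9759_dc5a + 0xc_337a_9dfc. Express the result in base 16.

Add column by column in base 16, right to left:
  a+c = 6 carry 1
  5+f+1 = 5 carry 1
  c+d+1 = a carry 1
  d+9+1 = 7 carry 1
  9+a+1 = 4 carry 1
  5+7+1 = d
  7+3 = a
  9+3 = c
  6+c = 2 carry 1
  final carry 1

0x12cad47a56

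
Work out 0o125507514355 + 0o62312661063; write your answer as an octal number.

0o210022375440

Add column by column in base 8, right to left:
  5+3 = 0 carry 1
  5+6+1 = 4 carry 1
  3+0+1 = 4
  4+1 = 5
  1+6 = 7
  5+6 = 3 carry 1
  7+2+1 = 2 carry 1
  0+1+1 = 2
  5+3 = 0 carry 1
  5+2+1 = 0 carry 1
  2+6+1 = 1 carry 1
  1+0+1 = 2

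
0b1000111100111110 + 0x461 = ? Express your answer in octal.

0o111637

0b1000111100111110 = 0o107476 in octal.
0x461 = 0o2141 in octal.
Add column by column in base 8, right to left:
  6+1 = 7
  7+4 = 3 carry 1
  4+1+1 = 6
  7+2 = 1 carry 1
  0+0+1 = 1
  1+0 = 1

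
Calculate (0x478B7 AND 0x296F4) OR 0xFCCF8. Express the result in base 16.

0x478B7 AND 0x296F4 = 0x010B4.
Then OR with 0xFCCF8.

0xFDCFC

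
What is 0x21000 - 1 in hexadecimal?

0x20FFF

The trailing 3 digits are 0, so subtracting 1 borrows through: they become F and the next digit up decrements.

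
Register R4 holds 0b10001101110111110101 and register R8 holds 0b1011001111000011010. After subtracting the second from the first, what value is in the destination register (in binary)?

0b110011111111011011

Subtract column by column in base 2:
  1-0 → 1
  0-1 → 1 (borrow)
  1-0-1 → 0
  0-1 → 1 (borrow)
  1-1-1 → 1 (borrow)
  1-0-1 → 0
  1-0 → 1
  1-0 → 1
  1-0 → 1
  0-1 → 1 (borrow)
  1-1-1 → 1 (borrow)
  1-1-1 → 1 (borrow)
  1-1-1 → 1 (borrow)
  0-0-1 → 1 (borrow)
  1-0-1 → 0
  1-1 → 0
  0-1 → 1 (borrow)
  0-0-1 → 1 (borrow)
  0-1-1 → 0 (borrow)
  1-0-1 → 0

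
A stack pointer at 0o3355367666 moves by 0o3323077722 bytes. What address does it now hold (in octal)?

0o6700467610

Add column by column in base 8, right to left:
  6+2 = 0 carry 1
  6+2+1 = 1 carry 1
  6+7+1 = 6 carry 1
  7+7+1 = 7 carry 1
  6+7+1 = 6 carry 1
  3+0+1 = 4
  5+3 = 0 carry 1
  5+2+1 = 0 carry 1
  3+3+1 = 7
  3+3 = 6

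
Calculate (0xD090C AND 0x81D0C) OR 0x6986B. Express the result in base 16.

0xD090C AND 0x81D0C = 0x8090C.
Then OR with 0x6986B.

0xE996F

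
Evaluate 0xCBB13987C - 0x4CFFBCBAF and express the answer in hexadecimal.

Subtract column by column in base 16:
  C-F → D (borrow)
  7-A-1 → C (borrow)
  8-B-1 → C (borrow)
  9-C-1 → C (borrow)
  3-B-1 → 7 (borrow)
  1-F-1 → 1 (borrow)
  B-F-1 → B (borrow)
  B-C-1 → E (borrow)
  C-4-1 → 7

0x7EB17CCCD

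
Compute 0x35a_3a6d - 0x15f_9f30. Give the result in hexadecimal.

Subtract column by column in base 16:
  d-0 → d
  6-3 → 3
  a-f → b (borrow)
  3-9-1 → 9 (borrow)
  a-f-1 → a (borrow)
  5-5-1 → f (borrow)
  3-1-1 → 1

0x1fa9b3d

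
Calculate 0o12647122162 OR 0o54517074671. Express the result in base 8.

0o56757176773

OR each oct digit independently (no carries):
  1|5=5, 2|4=6, 6|5=7, 4|1=5, 7|7=7, 1|0=1, 2|7=7, 2|4=6, 1|6=7, 6|7=7, 2|1=3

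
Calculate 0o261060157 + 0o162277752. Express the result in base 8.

Add column by column in base 8, right to left:
  7+2 = 1 carry 1
  5+5+1 = 3 carry 1
  1+7+1 = 1 carry 1
  0+7+1 = 0 carry 1
  6+7+1 = 6 carry 1
  0+2+1 = 3
  1+2 = 3
  6+6 = 4 carry 1
  2+1+1 = 4

0o443360131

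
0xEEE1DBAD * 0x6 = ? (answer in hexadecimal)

0x5994B260E

Multiply each base-16 digit by 6, carrying:
  D×6 = 78 → write E carry 4
  A×6+4 = 64 → write 0 carry 4
  B×6+4 = 70 → write 6 carry 4
  D×6+4 = 82 → write 2 carry 5
  1×6+5 = 11 → write B
  E×6 = 84 → write 4 carry 5
  E×6+5 = 89 → write 9 carry 5
  E×6+5 = 89 → write 9 carry 5
  remaining carry: 5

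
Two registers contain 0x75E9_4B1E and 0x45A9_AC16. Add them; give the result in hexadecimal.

0xBB92F734

Add column by column in base 16, right to left:
  E+6 = 4 carry 1
  1+1+1 = 3
  B+C = 7 carry 1
  4+A+1 = F
  9+9 = 2 carry 1
  E+A+1 = 9 carry 1
  5+5+1 = B
  7+4 = B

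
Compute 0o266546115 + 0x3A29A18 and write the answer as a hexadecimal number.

0x67D6665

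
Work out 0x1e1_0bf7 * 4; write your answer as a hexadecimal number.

0x7842fdc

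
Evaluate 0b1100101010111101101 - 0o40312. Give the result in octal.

0b1100101010111101101 = 0o1452755 in octal.
Subtract column by column in base 8:
  5-2 → 3
  5-1 → 4
  7-3 → 4
  2-0 → 2
  5-4 → 1
  4-0 → 4
  1-0 → 1

0o1412443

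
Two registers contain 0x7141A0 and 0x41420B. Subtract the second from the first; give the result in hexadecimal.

0x2FFF95

Subtract column by column in base 16:
  0-B → 5 (borrow)
  A-0-1 → 9
  1-2 → F (borrow)
  4-4-1 → F (borrow)
  1-1-1 → F (borrow)
  7-4-1 → 2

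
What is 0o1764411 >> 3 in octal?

0o176441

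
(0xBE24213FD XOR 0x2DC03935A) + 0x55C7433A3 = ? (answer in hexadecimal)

0xE9AB5B44A

First 0xBE24213FD XOR 0x2DC03935A = 0x93E4180A7.
Add column by column in base 16, right to left:
  7+3 = A
  A+A = 4 carry 1
  0+3+1 = 4
  8+3 = B
  1+4 = 5
  4+7 = B
  E+C = A carry 1
  3+5+1 = 9
  9+5 = E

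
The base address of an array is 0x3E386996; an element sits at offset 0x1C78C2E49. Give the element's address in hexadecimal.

0x205C497DF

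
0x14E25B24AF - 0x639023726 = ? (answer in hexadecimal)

0xEA958ED89

Subtract column by column in base 16:
  F-6 → 9
  A-2 → 8
  4-7 → D (borrow)
  2-3-1 → E (borrow)
  B-2-1 → 8
  5-0 → 5
  2-9 → 9 (borrow)
  E-3-1 → A
  4-6 → E (borrow)
  1-0-1 → 0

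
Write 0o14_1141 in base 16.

0xC261

Each octal digit is 3 bits: 1=001 4=100 1=001 1=001 4=100 1=001.
Group the bits into nibbles: 1100 0010 0110 0001 → C261.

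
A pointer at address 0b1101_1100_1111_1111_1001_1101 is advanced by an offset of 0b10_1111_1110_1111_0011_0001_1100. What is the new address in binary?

0b11110110111111001010111001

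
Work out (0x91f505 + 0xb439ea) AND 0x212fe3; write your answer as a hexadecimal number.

Add column by column in base 16, right to left:
  5+a = f
  0+e = e
  5+9 = e
  f+3 = 2 carry 1
  1+4+1 = 6
  9+b = 4 carry 1
  final carry 1
Sum = 0x1462eef; now AND with 0x212fe3:
  1&0=0, 4&2=0, 6&1=0, 2&2=2, e&f=e, e&e=e, f&3=3

0x2ee3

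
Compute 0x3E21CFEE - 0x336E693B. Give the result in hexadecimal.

0xAB366B3

Subtract column by column in base 16:
  E-B → 3
  E-3 → B
  F-9 → 6
  C-6 → 6
  1-E → 3 (borrow)
  2-6-1 → B (borrow)
  E-3-1 → A
  3-3 → 0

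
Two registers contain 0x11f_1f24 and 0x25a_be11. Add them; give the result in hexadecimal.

0x379dd35

Add column by column in base 16, right to left:
  4+1 = 5
  2+1 = 3
  f+e = d carry 1
  1+b+1 = d
  f+a = 9 carry 1
  1+5+1 = 7
  1+2 = 3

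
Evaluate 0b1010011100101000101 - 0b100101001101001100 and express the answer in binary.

0b101110010111111001

Subtract column by column in base 2:
  1-0 → 1
  0-0 → 0
  1-1 → 0
  0-1 → 1 (borrow)
  0-0-1 → 1 (borrow)
  0-0-1 → 1 (borrow)
  1-1-1 → 1 (borrow)
  0-0-1 → 1 (borrow)
  1-1-1 → 1 (borrow)
  0-1-1 → 0 (borrow)
  0-0-1 → 1 (borrow)
  1-0-1 → 0
  1-1 → 0
  1-0 → 1
  0-1 → 1 (borrow)
  0-0-1 → 1 (borrow)
  1-0-1 → 0
  0-1 → 1 (borrow)
  1-0-1 → 0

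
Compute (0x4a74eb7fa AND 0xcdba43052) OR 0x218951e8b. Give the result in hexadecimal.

0x4a74eb7fa AND 0xcdba43052 = 0x483043052.
Then OR with 0x218951e8b.

0x69b953edb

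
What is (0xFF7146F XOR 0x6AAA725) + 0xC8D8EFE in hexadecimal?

First 0xFF7146F XOR 0x6AAA725 = 0x95DB34A.
Add column by column in base 16, right to left:
  A+E = 8 carry 1
  4+F+1 = 4 carry 1
  3+E+1 = 2 carry 1
  B+8+1 = 4 carry 1
  D+D+1 = B carry 1
  5+8+1 = E
  9+C = 5 carry 1
  final carry 1

0x15EB4248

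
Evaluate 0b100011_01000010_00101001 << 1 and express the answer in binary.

Left shift by 1: append 1 zero bit.

0b10001101000010001010010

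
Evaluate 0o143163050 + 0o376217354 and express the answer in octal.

Add column by column in base 8, right to left:
  0+4 = 4
  5+5 = 2 carry 1
  0+3+1 = 4
  3+7 = 2 carry 1
  6+1+1 = 0 carry 1
  1+2+1 = 4
  3+6 = 1 carry 1
  4+7+1 = 4 carry 1
  1+3+1 = 5

0o541402424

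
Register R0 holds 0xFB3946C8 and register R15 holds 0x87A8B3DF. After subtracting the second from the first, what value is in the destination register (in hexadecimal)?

Subtract column by column in base 16:
  8-F → 9 (borrow)
  C-D-1 → E (borrow)
  6-3-1 → 2
  4-B → 9 (borrow)
  9-8-1 → 0
  3-A → 9 (borrow)
  B-7-1 → 3
  F-8 → 7

0x739092E9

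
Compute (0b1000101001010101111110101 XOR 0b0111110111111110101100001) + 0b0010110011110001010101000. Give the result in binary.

First 0b1000101001010101111110101 XOR 0b0111110111111110101100001 = 0b1111011110101011010010100.
Add column by column in base 2, right to left:
  0+0 = 0
  0+0 = 0
  1+0 = 1
  0+1 = 1
  1+0 = 1
  0+1 = 1
  0+0 = 0
  1+1 = 0 carry 1
  0+0+1 = 1
  1+1 = 0 carry 1
  1+0+1 = 0 carry 1
  0+0+1 = 1
  1+0 = 1
  0+1 = 1
  1+1 = 0 carry 1
  0+1+1 = 0 carry 1
  1+1+1 = 1 carry 1
  1+0+1 = 0 carry 1
  1+0+1 = 0 carry 1
  1+1+1 = 1 carry 1
  0+1+1 = 0 carry 1
  1+0+1 = 0 carry 1
  1+1+1 = 1 carry 1
  1+0+1 = 0 carry 1
  1+0+1 = 0 carry 1
  final carry 1

0b10010010010011100100111100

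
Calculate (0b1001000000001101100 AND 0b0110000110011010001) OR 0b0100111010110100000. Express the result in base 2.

0b100111010111100000

0b1001000000001101100 AND 0b0110000110011010001 = 0b0000000000001000000.
Then OR with 0b0100111010110100000.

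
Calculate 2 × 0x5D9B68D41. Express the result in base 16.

0xBB36D1A82

Multiply each base-16 digit by 2, carrying:
  1×2 = 2 → write 2
  4×2 = 8 → write 8
  D×2 = 26 → write A carry 1
  8×2+1 = 17 → write 1 carry 1
  6×2+1 = 13 → write D
  B×2 = 22 → write 6 carry 1
  9×2+1 = 19 → write 3 carry 1
  D×2+1 = 27 → write B carry 1
  5×2+1 = 11 → write B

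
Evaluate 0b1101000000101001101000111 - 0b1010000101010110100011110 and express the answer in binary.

Subtract column by column in base 2:
  1-0 → 1
  1-1 → 0
  1-1 → 0
  0-1 → 1 (borrow)
  0-1-1 → 0 (borrow)
  0-0-1 → 1 (borrow)
  1-0-1 → 0
  0-0 → 0
  1-1 → 0
  1-0 → 1
  0-1 → 1 (borrow)
  0-1-1 → 0 (borrow)
  1-0-1 → 0
  0-1 → 1 (borrow)
  1-0-1 → 0
  0-1 → 1 (borrow)
  0-0-1 → 1 (borrow)
  0-1-1 → 0 (borrow)
  0-0-1 → 1 (borrow)
  0-0-1 → 1 (borrow)
  0-0-1 → 1 (borrow)
  1-0-1 → 0
  0-1 → 1 (borrow)
  1-0-1 → 0
  1-1 → 0

0b10111011010011000101001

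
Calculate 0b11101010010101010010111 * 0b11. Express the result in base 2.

Multiply each base-2 digit by 3, carrying:
  1×3 = 3 → write 1 carry 1
  1×3+1 = 4 → write 0 carry 2
  1×3+2 = 5 → write 1 carry 2
  0×3+2 = 2 → write 0 carry 1
  1×3+1 = 4 → write 0 carry 2
  0×3+2 = 2 → write 0 carry 1
  0×3+1 = 1 → write 1
  1×3 = 3 → write 1 carry 1
  0×3+1 = 1 → write 1
  1×3 = 3 → write 1 carry 1
  0×3+1 = 1 → write 1
  1×3 = 3 → write 1 carry 1
  0×3+1 = 1 → write 1
  1×3 = 3 → write 1 carry 1
  0×3+1 = 1 → write 1
  0×3 = 0 → write 0
  1×3 = 3 → write 1 carry 1
  0×3+1 = 1 → write 1
  1×3 = 3 → write 1 carry 1
  0×3+1 = 1 → write 1
  1×3 = 3 → write 1 carry 1
  1×3+1 = 4 → write 0 carry 2
  1×3+2 = 5 → write 1 carry 2
  remaining carry: 10

0b1010111110111111111000101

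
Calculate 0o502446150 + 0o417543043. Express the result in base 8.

0o1122211213

Add column by column in base 8, right to left:
  0+3 = 3
  5+4 = 1 carry 1
  1+0+1 = 2
  6+3 = 1 carry 1
  4+4+1 = 1 carry 1
  4+5+1 = 2 carry 1
  2+7+1 = 2 carry 1
  0+1+1 = 2
  5+4 = 1 carry 1
  final carry 1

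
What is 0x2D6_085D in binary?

0b10110101100000100001011101

Expand each hex digit to 4 bits: 2=0010 D=1101 6=0110 0=0000 8=1000 5=0101 D=1101.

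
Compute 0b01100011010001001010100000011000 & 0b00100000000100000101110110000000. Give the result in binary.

AND bit by bit (1 only where both bits are 1):
  01100011010001001010100000011000
& 00100000000100000101110110000000
= 00100000000000000000100000000000

0b00100000000000000000100000000000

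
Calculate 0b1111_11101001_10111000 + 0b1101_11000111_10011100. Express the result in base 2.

Add column by column in base 2, right to left:
  0+0 = 0
  0+0 = 0
  0+1 = 1
  1+1 = 0 carry 1
  1+1+1 = 1 carry 1
  1+0+1 = 0 carry 1
  0+0+1 = 1
  1+1 = 0 carry 1
  1+1+1 = 1 carry 1
  0+1+1 = 0 carry 1
  0+1+1 = 0 carry 1
  1+0+1 = 0 carry 1
  0+0+1 = 1
  1+0 = 1
  1+1 = 0 carry 1
  1+1+1 = 1 carry 1
  1+1+1 = 1 carry 1
  1+0+1 = 0 carry 1
  1+1+1 = 1 carry 1
  1+1+1 = 1 carry 1
  final carry 1

0b111011011000101010100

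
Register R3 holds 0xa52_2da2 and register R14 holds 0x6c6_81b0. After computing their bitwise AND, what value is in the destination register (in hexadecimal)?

AND each hex digit independently (no carries):
  a&6=2, 5&c=4, 2&6=2, 2&8=0, d&1=1, a&b=a, 2&0=0

0x24201a0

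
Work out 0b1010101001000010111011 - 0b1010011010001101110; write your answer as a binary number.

0b1001010101110001001101

Subtract column by column in base 2:
  1-0 → 1
  1-1 → 0
  0-1 → 1 (borrow)
  1-1-1 → 1 (borrow)
  1-0-1 → 0
  1-1 → 0
  0-1 → 1 (borrow)
  1-0-1 → 0
  0-0 → 0
  0-0 → 0
  0-1 → 1 (borrow)
  0-0-1 → 1 (borrow)
  1-1-1 → 1 (borrow)
  0-1-1 → 0 (borrow)
  0-0-1 → 1 (borrow)
  1-0-1 → 0
  0-1 → 1 (borrow)
  1-0-1 → 0
  0-1 → 1 (borrow)
  1-0-1 → 0
  0-0 → 0
  1-0 → 1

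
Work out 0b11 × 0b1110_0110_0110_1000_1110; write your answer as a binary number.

Multiply each base-2 digit by 3, carrying:
  0×3 = 0 → write 0
  1×3 = 3 → write 1 carry 1
  1×3+1 = 4 → write 0 carry 2
  1×3+2 = 5 → write 1 carry 2
  0×3+2 = 2 → write 0 carry 1
  0×3+1 = 1 → write 1
  0×3 = 0 → write 0
  1×3 = 3 → write 1 carry 1
  0×3+1 = 1 → write 1
  1×3 = 3 → write 1 carry 1
  1×3+1 = 4 → write 0 carry 2
  0×3+2 = 2 → write 0 carry 1
  0×3+1 = 1 → write 1
  1×3 = 3 → write 1 carry 1
  1×3+1 = 4 → write 0 carry 2
  0×3+2 = 2 → write 0 carry 1
  0×3+1 = 1 → write 1
  1×3 = 3 → write 1 carry 1
  1×3+1 = 4 → write 0 carry 2
  1×3+2 = 5 → write 1 carry 2
  remaining carry: 10

0b1010110011001110101010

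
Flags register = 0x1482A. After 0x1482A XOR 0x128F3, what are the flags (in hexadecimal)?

0x060D9

XOR each hex digit independently (no carries):
  1^1=0, 4^2=6, 8^8=0, 2^F=D, A^3=9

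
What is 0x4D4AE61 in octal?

0o465127141

Expand each hex digit to 4 bits: 4=0100 D=1101 4=0100 A=1010 E=1110 6=0110 1=0001.
Group the bits in threes: 100 110 101 001 010 111 001 100 001 → 465127141.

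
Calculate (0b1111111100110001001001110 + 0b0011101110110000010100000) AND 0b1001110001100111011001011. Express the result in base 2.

Add column by column in base 2, right to left:
  0+0 = 0
  1+0 = 1
  1+0 = 1
  1+0 = 1
  0+0 = 0
  0+1 = 1
  1+0 = 1
  0+1 = 1
  0+0 = 0
  1+0 = 1
  0+0 = 0
  0+0 = 0
  0+0 = 0
  1+1 = 0 carry 1
  1+1+1 = 1 carry 1
  0+0+1 = 1
  0+1 = 1
  1+1 = 0 carry 1
  1+1+1 = 1 carry 1
  1+0+1 = 0 carry 1
  1+1+1 = 1 carry 1
  1+1+1 = 1 carry 1
  1+1+1 = 1 carry 1
  1+0+1 = 0 carry 1
  1+0+1 = 0 carry 1
  final carry 1
Sum = 0b10011101011100001011101110; now AND with 0b1001110001100111011001011:
  10011101011100001011101110
& 01001110001100111011001011
= 00001100001100001011001010

0b1100001100001011001010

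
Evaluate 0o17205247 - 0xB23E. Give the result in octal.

0o17054151

0xB23E = 0o131076 in octal.
Subtract column by column in base 8:
  7-6 → 1
  4-7 → 5 (borrow)
  2-0-1 → 1
  5-1 → 4
  0-3 → 5 (borrow)
  2-1-1 → 0
  7-0 → 7
  1-0 → 1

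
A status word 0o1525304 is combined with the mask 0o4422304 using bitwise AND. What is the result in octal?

0o0420304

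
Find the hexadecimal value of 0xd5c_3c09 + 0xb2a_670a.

0x1886a313

Add column by column in base 16, right to left:
  9+a = 3 carry 1
  0+0+1 = 1
  c+7 = 3 carry 1
  3+6+1 = a
  c+a = 6 carry 1
  5+2+1 = 8
  d+b = 8 carry 1
  final carry 1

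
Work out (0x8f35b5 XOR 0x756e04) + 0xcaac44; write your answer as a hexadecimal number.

First 0x8f35b5 XOR 0x756e04 = 0xfa5bb1.
Add column by column in base 16, right to left:
  1+4 = 5
  b+4 = f
  b+c = 7 carry 1
  5+a+1 = 0 carry 1
  a+a+1 = 5 carry 1
  f+c+1 = c carry 1
  final carry 1

0x1c507f5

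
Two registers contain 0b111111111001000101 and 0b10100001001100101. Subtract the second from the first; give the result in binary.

0b101011101111100000

Subtract column by column in base 2:
  1-1 → 0
  0-0 → 0
  1-1 → 0
  0-0 → 0
  0-0 → 0
  0-1 → 1 (borrow)
  1-1-1 → 1 (borrow)
  0-0-1 → 1 (borrow)
  0-0-1 → 1 (borrow)
  1-1-1 → 1 (borrow)
  1-0-1 → 0
  1-0 → 1
  1-0 → 1
  1-0 → 1
  1-1 → 0
  1-0 → 1
  1-1 → 0
  1-0 → 1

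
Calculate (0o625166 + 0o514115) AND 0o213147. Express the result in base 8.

0o201103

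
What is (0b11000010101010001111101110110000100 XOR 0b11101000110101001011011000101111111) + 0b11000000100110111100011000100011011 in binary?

0b11101011000110000001001111000010110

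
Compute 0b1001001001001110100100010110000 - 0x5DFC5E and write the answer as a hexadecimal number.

0x48C94C52

0b1001001001001110100100010110000 = 0x492748B0 in hexadecimal.
Subtract column by column in base 16:
  0-E → 2 (borrow)
  B-5-1 → 5
  8-C → C (borrow)
  4-F-1 → 4 (borrow)
  7-D-1 → 9 (borrow)
  2-5-1 → C (borrow)
  9-0-1 → 8
  4-0 → 4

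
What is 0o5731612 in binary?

Each octal digit is 3 bits: 5=101 7=111 3=011 1=001 6=110 1=001 2=010.

0b101111011001110001010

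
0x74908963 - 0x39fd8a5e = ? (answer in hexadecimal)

Subtract column by column in base 16:
  3-e → 5 (borrow)
  6-5-1 → 0
  9-a → f (borrow)
  8-8-1 → f (borrow)
  0-d-1 → 2 (borrow)
  9-f-1 → 9 (borrow)
  4-9-1 → a (borrow)
  7-3-1 → 3

0x3a92ff05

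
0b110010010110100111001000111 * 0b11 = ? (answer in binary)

0b10010111000011110101011010101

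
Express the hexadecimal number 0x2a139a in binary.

Expand each hex digit to 4 bits: 2=0010 a=1010 1=0001 3=0011 9=1001 a=1010.

0b1010100001001110011010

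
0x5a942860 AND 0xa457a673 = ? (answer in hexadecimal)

0x00142060

AND each hex digit independently (no carries):
  5&a=0, a&4=0, 9&5=1, 4&7=4, 2&a=2, 8&6=0, 6&7=6, 0&3=0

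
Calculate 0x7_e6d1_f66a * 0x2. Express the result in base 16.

Multiply each base-16 digit by 2, carrying:
  a×2 = 20 → write 4 carry 1
  6×2+1 = 13 → write d
  6×2 = 12 → write c
  f×2 = 30 → write e carry 1
  1×2+1 = 3 → write 3
  d×2 = 26 → write a carry 1
  6×2+1 = 13 → write d
  e×2 = 28 → write c carry 1
  7×2+1 = 15 → write f

0xfcda3ecd4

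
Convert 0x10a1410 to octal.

Expand each hex digit to 4 bits: 1=0001 0=0000 a=1010 1=0001 4=0100 1=0001 0=0000.
Group the bits in threes: 001 000 010 100 001 010 000 010 000 → 102412020.

0o102412020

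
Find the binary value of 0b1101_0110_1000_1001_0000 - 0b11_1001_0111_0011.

0b11010010111100011101

Subtract column by column in base 2:
  0-1 → 1 (borrow)
  0-1-1 → 0 (borrow)
  0-0-1 → 1 (borrow)
  0-0-1 → 1 (borrow)
  1-1-1 → 1 (borrow)
  0-1-1 → 0 (borrow)
  0-1-1 → 0 (borrow)
  1-0-1 → 0
  0-1 → 1 (borrow)
  0-0-1 → 1 (borrow)
  0-0-1 → 1 (borrow)
  1-1-1 → 1 (borrow)
  0-1-1 → 0 (borrow)
  1-1-1 → 1 (borrow)
  1-0-1 → 0
  0-0 → 0
  1-0 → 1
  0-0 → 0
  1-0 → 1
  1-0 → 1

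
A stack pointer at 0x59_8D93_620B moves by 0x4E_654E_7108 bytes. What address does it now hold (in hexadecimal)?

Add column by column in base 16, right to left:
  B+8 = 3 carry 1
  0+0+1 = 1
  2+1 = 3
  6+7 = D
  3+E = 1 carry 1
  9+4+1 = E
  D+5 = 2 carry 1
  8+6+1 = F
  9+E = 7 carry 1
  5+4+1 = A

0xA7F2E1D313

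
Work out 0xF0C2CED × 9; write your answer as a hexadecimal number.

0x876D9455

Multiply each base-16 digit by 9, carrying:
  D×9 = 117 → write 5 carry 7
  E×9+7 = 133 → write 5 carry 8
  C×9+8 = 116 → write 4 carry 7
  2×9+7 = 25 → write 9 carry 1
  C×9+1 = 109 → write D carry 6
  0×9+6 = 6 → write 6
  F×9 = 135 → write 7 carry 8
  remaining carry: 8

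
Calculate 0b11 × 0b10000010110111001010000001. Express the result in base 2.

0b110001000100101011110000011

Multiply each base-2 digit by 3, carrying:
  1×3 = 3 → write 1 carry 1
  0×3+1 = 1 → write 1
  0×3 = 0 → write 0
  0×3 = 0 → write 0
  0×3 = 0 → write 0
  0×3 = 0 → write 0
  0×3 = 0 → write 0
  1×3 = 3 → write 1 carry 1
  0×3+1 = 1 → write 1
  1×3 = 3 → write 1 carry 1
  0×3+1 = 1 → write 1
  0×3 = 0 → write 0
  1×3 = 3 → write 1 carry 1
  1×3+1 = 4 → write 0 carry 2
  1×3+2 = 5 → write 1 carry 2
  0×3+2 = 2 → write 0 carry 1
  1×3+1 = 4 → write 0 carry 2
  1×3+2 = 5 → write 1 carry 2
  0×3+2 = 2 → write 0 carry 1
  1×3+1 = 4 → write 0 carry 2
  0×3+2 = 2 → write 0 carry 1
  0×3+1 = 1 → write 1
  0×3 = 0 → write 0
  0×3 = 0 → write 0
  0×3 = 0 → write 0
  1×3 = 3 → write 1 carry 1
  remaining carry: 1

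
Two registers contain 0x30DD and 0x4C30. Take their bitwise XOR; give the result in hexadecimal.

XOR each hex digit independently (no carries):
  3^4=7, 0^C=C, D^3=E, D^0=D

0x7CED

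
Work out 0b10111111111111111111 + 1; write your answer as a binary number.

0b11000000000000000000

The trailing 18 digits are 1 (max in base 2), so adding 1 cascades: they roll to 0 and the next digit up increments.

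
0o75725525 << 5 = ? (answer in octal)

0o3675265240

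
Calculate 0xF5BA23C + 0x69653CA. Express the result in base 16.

0x15F1F606

Add column by column in base 16, right to left:
  C+A = 6 carry 1
  3+C+1 = 0 carry 1
  2+3+1 = 6
  A+5 = F
  B+6 = 1 carry 1
  5+9+1 = F
  F+6 = 5 carry 1
  final carry 1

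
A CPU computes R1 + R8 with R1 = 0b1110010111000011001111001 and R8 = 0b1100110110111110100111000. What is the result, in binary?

Add column by column in base 2, right to left:
  1+0 = 1
  0+0 = 0
  0+0 = 0
  1+1 = 0 carry 1
  1+1+1 = 1 carry 1
  1+1+1 = 1 carry 1
  1+0+1 = 0 carry 1
  0+0+1 = 1
  0+1 = 1
  1+0 = 1
  1+1 = 0 carry 1
  0+1+1 = 0 carry 1
  0+1+1 = 0 carry 1
  0+1+1 = 0 carry 1
  0+1+1 = 0 carry 1
  1+0+1 = 0 carry 1
  1+1+1 = 1 carry 1
  1+1+1 = 1 carry 1
  0+0+1 = 1
  1+1 = 0 carry 1
  0+1+1 = 0 carry 1
  0+0+1 = 1
  1+0 = 1
  1+1 = 0 carry 1
  1+1+1 = 1 carry 1
  final carry 1

0b11011001110000001110110001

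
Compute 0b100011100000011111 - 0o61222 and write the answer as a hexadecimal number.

0b100011100000011111 = 0x2381f in hexadecimal.
0o61222 = 0x6292 in hexadecimal.
Subtract column by column in base 16:
  f-2 → d
  1-9 → 8 (borrow)
  8-2-1 → 5
  3-6 → d (borrow)
  2-0-1 → 1

0x1d58d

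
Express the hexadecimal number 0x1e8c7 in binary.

0b11110100011000111

Expand each hex digit to 4 bits: 1=0001 e=1110 8=1000 c=1100 7=0111.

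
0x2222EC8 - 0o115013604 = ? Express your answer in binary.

0x2222EC8 = 0b10001000100010111011001000 in binary.
0o115013604 = 0b1001101000001011110000100 in binary.
Subtract column by column in base 2:
  0-0 → 0
  0-0 → 0
  0-1 → 1 (borrow)
  1-0-1 → 0
  0-0 → 0
  0-0 → 0
  1-0 → 1
  1-1 → 0
  0-1 → 1 (borrow)
  1-1-1 → 1 (borrow)
  1-1-1 → 1 (borrow)
  1-0-1 → 0
  0-1 → 1 (borrow)
  1-0-1 → 0
  0-0 → 0
  0-0 → 0
  0-0 → 0
  1-0 → 1
  0-1 → 1 (borrow)
  0-0-1 → 1 (borrow)
  0-1-1 → 0 (borrow)
  1-1-1 → 1 (borrow)
  0-0-1 → 1 (borrow)
  0-0-1 → 1 (borrow)
  0-1-1 → 0 (borrow)
  1-0-1 → 0

0b111011100001011101000100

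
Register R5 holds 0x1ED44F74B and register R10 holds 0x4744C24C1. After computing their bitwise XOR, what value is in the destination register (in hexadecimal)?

0x59908D38A

XOR each hex digit independently (no carries):
  1^4=5, E^7=9, D^4=9, 4^4=0, 4^C=8, F^2=D, 7^4=3, 4^C=8, B^1=A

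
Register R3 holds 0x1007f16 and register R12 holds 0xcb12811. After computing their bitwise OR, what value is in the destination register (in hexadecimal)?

OR each hex digit independently (no carries):
  1|c=d, 0|b=b, 0|1=1, 7|2=7, f|8=f, 1|1=1, 6|1=7

0xdb17f17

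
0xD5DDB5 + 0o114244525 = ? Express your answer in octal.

0xD5DDB5 = 0o65356665 in octal.
Add column by column in base 8, right to left:
  5+5 = 2 carry 1
  6+2+1 = 1 carry 1
  6+5+1 = 4 carry 1
  6+4+1 = 3 carry 1
  5+4+1 = 2 carry 1
  3+2+1 = 6
  5+4 = 1 carry 1
  6+1+1 = 0 carry 1
  0+1+1 = 2

0o201623412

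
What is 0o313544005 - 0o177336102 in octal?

0o114205703

Subtract column by column in base 8:
  5-2 → 3
  0-0 → 0
  0-1 → 7 (borrow)
  4-6-1 → 5 (borrow)
  4-3-1 → 0
  5-3 → 2
  3-7 → 4 (borrow)
  1-7-1 → 1 (borrow)
  3-1-1 → 1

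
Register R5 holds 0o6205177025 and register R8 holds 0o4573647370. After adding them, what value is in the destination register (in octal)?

0o13001046415

Add column by column in base 8, right to left:
  5+0 = 5
  2+7 = 1 carry 1
  0+3+1 = 4
  7+7 = 6 carry 1
  7+4+1 = 4 carry 1
  1+6+1 = 0 carry 1
  5+3+1 = 1 carry 1
  0+7+1 = 0 carry 1
  2+5+1 = 0 carry 1
  6+4+1 = 3 carry 1
  final carry 1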